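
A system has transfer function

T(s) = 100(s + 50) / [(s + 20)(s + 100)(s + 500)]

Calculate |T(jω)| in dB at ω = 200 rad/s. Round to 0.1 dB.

At s = jω = j200:
zero (s+50): 50 + j200 → |·| = √(50²+200²) = √42500 ≈ 206.16, ∠ = arctan(200/50) ≈ 75.96°
pole (s+20): 20 + j200 → |·| = √(20²+200²) = √40400 ≈ 201, ∠ = arctan(200/20) ≈ 84.29°
pole (s+100): 100 + j200 → |·| = √(100²+200²) = √50000 ≈ 223.61, ∠ = arctan(200/100) ≈ 63.43°
pole (s+500): 500 + j200 → |·| = √(500²+200²) = √290000 ≈ 538.52, ∠ = arctan(200/500) ≈ 21.80°
|T| = 100 · 206.16 / 2.4204e+07 ≈ 0.00085176
Gain = 20 log₁₀(0.00085176) ≈ -61.39 dB

-61.4 dB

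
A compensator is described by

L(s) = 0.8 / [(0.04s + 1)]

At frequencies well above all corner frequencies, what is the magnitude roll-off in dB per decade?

-20 dB/decade

Each pole contributes −20 dB/decade at high frequency; each zero contributes +20 dB/decade.
Net: 0 zero(s) − 1 pole(s) → -20 dB/decade.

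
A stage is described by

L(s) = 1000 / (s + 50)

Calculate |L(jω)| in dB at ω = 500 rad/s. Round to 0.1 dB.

At s = jω = j500:
pole (s+50): 50 + j500 → |·| = √(50²+500²) = √252500 ≈ 502.49, ∠ = arctan(500/50) ≈ 84.29°
|L| = 1000 / 502.49 ≈ 1.9901
Gain = 20 log₁₀(1.9901) ≈ 5.98 dB

6.0 dB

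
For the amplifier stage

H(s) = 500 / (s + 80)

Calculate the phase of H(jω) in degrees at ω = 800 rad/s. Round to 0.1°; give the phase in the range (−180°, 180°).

-84.3°

Substitute s = j800:
Numerator: 500 = 500 + j0
Denominator: (j800) + 80 = 80 + j800
|N| = √(500² + 0²) ≈ 500, ∠N ≈ 0.00°
|D| = √(80² + 800²) ≈ 803.99, ∠D ≈ 84.29°
∠H = 0.00° − 84.29° = -84.29°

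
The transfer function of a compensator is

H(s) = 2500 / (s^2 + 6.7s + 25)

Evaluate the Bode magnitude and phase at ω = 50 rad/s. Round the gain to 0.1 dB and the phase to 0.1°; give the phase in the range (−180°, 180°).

At s = jω = j50:
quadratic: (j50)² + 6.7·j50 + 25 = -2475 + j335 → |·| ≈ 2497.6, ∠ ≈ 172.29°
|H| = 2500 / 2497.6 ≈ 1.001
Gain = 20 log₁₀(1.001) ≈ 0.01 dB
∠H = 0.00° − 172.29° = -172.29°

0.0 dB, -172.3°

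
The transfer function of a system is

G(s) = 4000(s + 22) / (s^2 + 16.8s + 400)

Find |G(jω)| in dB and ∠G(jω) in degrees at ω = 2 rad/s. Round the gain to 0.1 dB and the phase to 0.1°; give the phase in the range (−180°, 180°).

46.9 dB, 0.3°

At s = jω = j2:
zero (s+22): 22 + j2 → |·| = √(22²+2²) = √488 ≈ 22.091, ∠ = arctan(2/22) ≈ 5.19°
quadratic: (j2)² + 16.8·j2 + 400 = 396 + j33.6 → |·| ≈ 397.42, ∠ ≈ 4.85°
|G| = 4000 · 22.091 / 397.42 ≈ 222.34
Gain = 20 log₁₀(222.34) ≈ 46.94 dB
∠G = 5.19° − 4.85° = 0.34°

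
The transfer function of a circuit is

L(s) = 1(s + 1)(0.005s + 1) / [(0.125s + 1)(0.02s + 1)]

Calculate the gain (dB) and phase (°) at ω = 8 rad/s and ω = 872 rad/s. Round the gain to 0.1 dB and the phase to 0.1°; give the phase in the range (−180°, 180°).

At ω = 8 rad/s:
zero (1 + j8·1) = 1 + j8 → |·| ≈ 8.0623, ∠ ≈ 82.87°
zero (1 + j8·0.005) = 1 + j0.04 → |·| ≈ 1.0008, ∠ ≈ 2.29°
pole (1 + j8·0.125) = 1 + j1 → |·| ≈ 1.4142, ∠ ≈ 45.00°
pole (1 + j8·0.02) = 1 + j0.16 → |·| ≈ 1.0127, ∠ ≈ 9.09°
|L| = 1 · 8.0623 · 1.0008 / (1.4142 · 1.0127) ≈ 5.634
Gain = 20 log₁₀(5.634) ≈ 15.02 dB
∠L = (82.87° + 2.29°) − (45.00° + 9.09°) = 31.07°

At ω = 872 rad/s:
zero (1 + j872·1) = 1 + j872 → |·| ≈ 872, ∠ ≈ 89.93°
zero (1 + j872·0.005) = 1 + j4.36 → |·| ≈ 4.4732, ∠ ≈ 77.08°
pole (1 + j872·0.125) = 1 + j109 → |·| ≈ 109, ∠ ≈ 89.47°
pole (1 + j872·0.02) = 1 + j17.44 → |·| ≈ 17.469, ∠ ≈ 86.72°
|L| = 1 · 872 · 4.4732 / (109 · 17.469) ≈ 2.0485
Gain = 20 log₁₀(2.0485) ≈ 6.23 dB
∠L = (89.93° + 77.08°) − (89.47° + 86.72°) = -9.18°

ω = 8: 15.0 dB, 31.1°; ω = 872: 6.2 dB, -9.2°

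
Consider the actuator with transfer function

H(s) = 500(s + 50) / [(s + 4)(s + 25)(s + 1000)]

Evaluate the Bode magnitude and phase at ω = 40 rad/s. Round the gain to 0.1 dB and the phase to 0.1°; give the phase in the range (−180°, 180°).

-35.5 dB, -105.9°

At s = jω = j40:
zero (s+50): 50 + j40 → |·| = √(50²+40²) = √4100 ≈ 64.031, ∠ = arctan(40/50) ≈ 38.66°
pole (s+4): 4 + j40 → |·| = √(4²+40²) = √1616 ≈ 40.2, ∠ = arctan(40/4) ≈ 84.29°
pole (s+25): 25 + j40 → |·| = √(25²+40²) = √2225 ≈ 47.17, ∠ = arctan(40/25) ≈ 57.99°
pole (s+1000): 1000 + j40 → |·| = √(1000²+40²) = √1001600 ≈ 1000.8, ∠ = arctan(40/1000) ≈ 2.29°
|H| = 500 · 64.031 / 1.8978e+06 ≈ 0.01687
Gain = 20 log₁₀(0.01687) ≈ -35.46 dB
∠H = 38.66° − 144.57° = -105.91°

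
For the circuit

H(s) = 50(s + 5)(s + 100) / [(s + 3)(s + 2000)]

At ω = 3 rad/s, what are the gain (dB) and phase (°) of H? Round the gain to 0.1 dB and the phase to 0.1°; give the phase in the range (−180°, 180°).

At s = jω = j3:
zero (s+5): 5 + j3 → |·| = √(5²+3²) = √34 ≈ 5.831, ∠ = arctan(3/5) ≈ 30.96°
zero (s+100): 100 + j3 → |·| = √(100²+3²) = √10009 ≈ 100.04, ∠ = arctan(3/100) ≈ 1.72°
pole (s+3): 3 + j3 → |·| = √(3²+3²) = √18 ≈ 4.2426, ∠ = arctan(3/3) ≈ 45.00°
pole (s+2000): 2000 + j3 → |·| = √(2000²+3²) = √4000009 ≈ 2000, ∠ = arctan(3/2000) ≈ 0.09°
|H| = 50 · 583.33 / 8485.2 ≈ 3.4373
Gain = 20 log₁₀(3.4373) ≈ 10.72 dB
∠H = 32.68° − 45.09° = -12.41°

10.7 dB, -12.4°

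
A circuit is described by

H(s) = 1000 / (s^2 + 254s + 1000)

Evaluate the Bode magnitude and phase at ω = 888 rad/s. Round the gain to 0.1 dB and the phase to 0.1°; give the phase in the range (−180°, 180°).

Substitute s = j888:
Numerator: 1000 = 1000 + j0
Denominator: (j888)^2 + 254(j888) + 1000 = -787544 + j225552
|N| = √(1000² + 0²) ≈ 1000, ∠N ≈ 0.00°
|D| = √(787544² + 225552²) ≈ 8.1921e+05, ∠D ≈ 164.02°
|H| = 1000 / 8.1921e+05 ≈ 0.0012207
Gain = 20 log₁₀(0.0012207) ≈ -58.27 dB
∠H = 0.00° − 164.02° = -164.02°

-58.3 dB, -164.0°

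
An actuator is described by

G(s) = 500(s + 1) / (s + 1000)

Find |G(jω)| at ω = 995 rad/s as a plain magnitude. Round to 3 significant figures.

At s = jω = j995:
zero (s+1): 1 + j995 → |·| = √(1²+995²) = √990026 ≈ 995, ∠ = arctan(995/1) ≈ 89.94°
pole (s+1000): 1000 + j995 → |·| = √(1000²+995²) = √1990025 ≈ 1410.7, ∠ = arctan(995/1000) ≈ 44.86°
|G| = 500 · 995 / 1410.7 ≈ 352.66

353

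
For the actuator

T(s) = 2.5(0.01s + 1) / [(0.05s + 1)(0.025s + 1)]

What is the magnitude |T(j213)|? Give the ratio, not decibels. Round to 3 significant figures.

0.102

At ω = 213 rad/s:
zero (1 + j213·0.01) = 1 + j2.13 → |·| ≈ 2.3531, ∠ ≈ 64.85°
pole (1 + j213·0.05) = 1 + j10.65 → |·| ≈ 10.697, ∠ ≈ 84.64°
pole (1 + j213·0.025) = 1 + j5.325 → |·| ≈ 5.4181, ∠ ≈ 79.36°
|T| = 2.5 · 2.3531 / (10.697 · 5.4181) ≈ 0.1015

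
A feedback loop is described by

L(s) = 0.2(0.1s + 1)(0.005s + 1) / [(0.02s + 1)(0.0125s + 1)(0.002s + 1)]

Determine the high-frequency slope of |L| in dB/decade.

Each pole contributes −20 dB/decade at high frequency; each zero contributes +20 dB/decade.
Net: 2 zero(s) − 3 pole(s) → -20 dB/decade.

-20 dB/decade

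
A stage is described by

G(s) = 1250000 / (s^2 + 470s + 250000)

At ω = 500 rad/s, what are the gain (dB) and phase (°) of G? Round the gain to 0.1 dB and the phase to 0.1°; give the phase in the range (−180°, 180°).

14.5 dB, -90.0°

At s = jω = j500:
quadratic: (j500)² + 470·j500 + 250000 = 0 + j235000 → |·| ≈ 2.35e+05, ∠ ≈ 90.00°
|G| = 1250000 / 2.35e+05 ≈ 5.3191
Gain = 20 log₁₀(5.3191) ≈ 14.52 dB
∠G = 0.00° − 90.00° = -90.00°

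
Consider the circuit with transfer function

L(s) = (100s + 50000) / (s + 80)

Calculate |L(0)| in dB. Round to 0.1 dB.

55.9 dB

L(0) = 50000 / 80 = 625
20 log₁₀(625) ≈ 55.92 dB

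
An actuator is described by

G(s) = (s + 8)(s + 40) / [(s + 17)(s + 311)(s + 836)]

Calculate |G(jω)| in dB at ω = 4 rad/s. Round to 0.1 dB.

At s = jω = j4:
zero (s+8): 8 + j4 → |·| = √(8²+4²) = √80 ≈ 8.9443, ∠ = arctan(4/8) ≈ 26.57°
zero (s+40): 40 + j4 → |·| = √(40²+4²) = √1616 ≈ 40.2, ∠ = arctan(4/40) ≈ 5.71°
pole (s+17): 17 + j4 → |·| = √(17²+4²) = √305 ≈ 17.464, ∠ = arctan(4/17) ≈ 13.24°
pole (s+311): 311 + j4 → |·| = √(311²+4²) = √96737 ≈ 311.03, ∠ = arctan(4/311) ≈ 0.74°
pole (s+836): 836 + j4 → |·| = √(836²+4²) = √698912 ≈ 836.01, ∠ = arctan(4/836) ≈ 0.27°
|G| = 1 · 359.56 / 4.5411e+06 ≈ 7.9179e-05
Gain = 20 log₁₀(7.9179e-05) ≈ -82.03 dB

-82.0 dB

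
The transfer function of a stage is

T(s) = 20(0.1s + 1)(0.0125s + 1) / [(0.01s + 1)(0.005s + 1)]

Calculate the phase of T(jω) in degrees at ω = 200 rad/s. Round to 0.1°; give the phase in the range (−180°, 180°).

46.9°

At ω = 200 rad/s:
zero (1 + j200·0.1) = 1 + j20 → |·| ≈ 20.025, ∠ ≈ 87.14°
zero (1 + j200·0.0125) = 1 + j2.5 → |·| ≈ 2.6926, ∠ ≈ 68.20°
pole (1 + j200·0.01) = 1 + j2 → |·| ≈ 2.2361, ∠ ≈ 63.43°
pole (1 + j200·0.005) = 1 + j1 → |·| ≈ 1.4142, ∠ ≈ 45.00°
∠T = (87.14° + 68.20°) − (63.43° + 45.00°) = 46.91°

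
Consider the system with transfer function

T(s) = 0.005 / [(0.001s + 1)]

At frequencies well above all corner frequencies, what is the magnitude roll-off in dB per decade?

-20 dB/decade

Each pole contributes −20 dB/decade at high frequency; each zero contributes +20 dB/decade.
Net: 0 zero(s) − 1 pole(s) → -20 dB/decade.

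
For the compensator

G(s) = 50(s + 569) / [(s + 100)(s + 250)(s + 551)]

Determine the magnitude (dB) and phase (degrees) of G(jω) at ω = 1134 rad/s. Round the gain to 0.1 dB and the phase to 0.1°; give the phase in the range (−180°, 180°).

At s = jω = j1134:
zero (s+569): 569 + j1134 → |·| = √(569²+1134²) = √1609717 ≈ 1268.7, ∠ = arctan(1134/569) ≈ 63.35°
pole (s+100): 100 + j1134 → |·| = √(100²+1134²) = √1295956 ≈ 1138.4, ∠ = arctan(1134/100) ≈ 84.96°
pole (s+250): 250 + j1134 → |·| = √(250²+1134²) = √1348456 ≈ 1161.2, ∠ = arctan(1134/250) ≈ 77.57°
pole (s+551): 551 + j1134 → |·| = √(551²+1134²) = √1589557 ≈ 1260.8, ∠ = arctan(1134/551) ≈ 64.09°
|G| = 50 · 1268.7 / 1.6667e+09 ≈ 3.806e-05
Gain = 20 log₁₀(3.806e-05) ≈ -88.39 dB
∠G = 63.35° − 226.62° = -163.27°

-88.4 dB, -163.3°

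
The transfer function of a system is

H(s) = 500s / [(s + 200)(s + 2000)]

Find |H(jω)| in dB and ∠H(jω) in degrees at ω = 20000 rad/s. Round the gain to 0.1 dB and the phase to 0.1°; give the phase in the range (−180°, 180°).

At s = jω = j20000:
zero at origin: s = j20000 → |·| = 20000, ∠ = 90.00°
pole (s+200): 200 + j20000 → |·| = √(200²+20000²) = √400040000 ≈ 20001, ∠ = arctan(20000/200) ≈ 89.43°
pole (s+2000): 2000 + j20000 → |·| = √(2000²+20000²) = √404000000 ≈ 20100, ∠ = arctan(20000/2000) ≈ 84.29°
|H| = 500 · 20000 / 4.0202e+08 ≈ 0.024874
Gain = 20 log₁₀(0.024874) ≈ -32.09 dB
∠H = 90.00° − 173.72° = -83.72°

-32.1 dB, -83.7°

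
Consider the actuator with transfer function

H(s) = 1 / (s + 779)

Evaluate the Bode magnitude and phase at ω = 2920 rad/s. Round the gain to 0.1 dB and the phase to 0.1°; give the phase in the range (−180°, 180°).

Substitute s = j2920:
Numerator: 1 = 1 + j0
Denominator: (j2920) + 779 = 779 + j2920
|N| = √(1² + 0²) ≈ 1, ∠N ≈ 0.00°
|D| = √(779² + 2920²) ≈ 3022.1, ∠D ≈ 75.06°
|H| = 1 / 3022.1 ≈ 0.0003309
Gain = 20 log₁₀(0.0003309) ≈ -69.61 dB
∠H = 0.00° − 75.06° = -75.06°

-69.6 dB, -75.1°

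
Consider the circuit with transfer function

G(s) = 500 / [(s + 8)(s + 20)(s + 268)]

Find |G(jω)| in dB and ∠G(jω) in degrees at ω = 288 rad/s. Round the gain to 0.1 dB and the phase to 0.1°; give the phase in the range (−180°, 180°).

At s = jω = j288:
pole (s+8): 8 + j288 → |·| = √(8²+288²) = √83008 ≈ 288.11, ∠ = arctan(288/8) ≈ 88.41°
pole (s+20): 20 + j288 → |·| = √(20²+288²) = √83344 ≈ 288.69, ∠ = arctan(288/20) ≈ 86.03°
pole (s+268): 268 + j288 → |·| = √(268²+288²) = √154768 ≈ 393.41, ∠ = arctan(288/268) ≈ 47.06°
|G| = 500 / 3.2722e+07 ≈ 1.528e-05
Gain = 20 log₁₀(1.528e-05) ≈ -96.32 dB
∠G = 0.00° − 221.50° = -221.50° ≡ 138.50° (principal value)

-96.3 dB, 138.5°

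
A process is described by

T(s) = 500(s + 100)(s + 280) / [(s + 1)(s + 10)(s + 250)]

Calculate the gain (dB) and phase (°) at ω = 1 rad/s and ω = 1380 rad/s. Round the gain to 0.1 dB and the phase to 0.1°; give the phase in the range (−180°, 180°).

At s = jω = j1:
zero (s+100): 100 + j1 → |·| = √(100²+1²) = √10001 ≈ 100, ∠ = arctan(1/100) ≈ 0.57°
zero (s+280): 280 + j1 → |·| = √(280²+1²) = √78401 ≈ 280, ∠ = arctan(1/280) ≈ 0.20°
pole (s+1): 1 + j1 → |·| = √(1²+1²) = √2 ≈ 1.4142, ∠ = arctan(1/1) ≈ 45.00°
pole (s+10): 10 + j1 → |·| = √(10²+1²) = √101 ≈ 10.05, ∠ = arctan(1/10) ≈ 5.71°
pole (s+250): 250 + j1 → |·| = √(250²+1²) = √62501 ≈ 250, ∠ = arctan(1/250) ≈ 0.23°
|T| = 500 · 28000 / 3553.2 ≈ 3940.1
Gain = 20 log₁₀(3940.1) ≈ 71.91 dB
∠T = 0.77° − 50.94° = -50.17°

At s = jω = j1380:
zero (s+100): 100 + j1380 → |·| = √(100²+1380²) = √1914400 ≈ 1383.6, ∠ = arctan(1380/100) ≈ 85.86°
zero (s+280): 280 + j1380 → |·| = √(280²+1380²) = √1982800 ≈ 1408.1, ∠ = arctan(1380/280) ≈ 78.53°
pole (s+1): 1 + j1380 → |·| = √(1²+1380²) = √1904401 ≈ 1380, ∠ = arctan(1380/1) ≈ 89.96°
pole (s+10): 10 + j1380 → |·| = √(10²+1380²) = √1904500 ≈ 1380, ∠ = arctan(1380/10) ≈ 89.58°
pole (s+250): 250 + j1380 → |·| = √(250²+1380²) = √1966900 ≈ 1402.5, ∠ = arctan(1380/250) ≈ 79.73°
|T| = 500 · 1.9482e+06 / 2.6709e+09 ≈ 0.36471
Gain = 20 log₁₀(0.36471) ≈ -8.76 dB
∠T = 164.39° − 259.27° = -94.88°

ω = 1: 71.9 dB, -50.2°; ω = 1380: -8.8 dB, -94.9°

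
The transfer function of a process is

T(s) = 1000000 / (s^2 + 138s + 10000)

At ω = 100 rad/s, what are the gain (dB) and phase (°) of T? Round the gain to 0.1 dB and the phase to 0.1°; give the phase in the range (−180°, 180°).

37.2 dB, -90.0°

At s = jω = j100:
quadratic: (j100)² + 138·j100 + 10000 = 0 + j13800 → |·| ≈ 13800, ∠ ≈ 90.00°
|T| = 1000000 / 13800 ≈ 72.464
Gain = 20 log₁₀(72.464) ≈ 37.20 dB
∠T = 0.00° − 90.00° = -90.00°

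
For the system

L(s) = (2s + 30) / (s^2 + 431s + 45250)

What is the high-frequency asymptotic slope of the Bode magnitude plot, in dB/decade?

Each pole contributes −20 dB/decade at high frequency; each zero contributes +20 dB/decade.
Net: 1 zero(s) − 2 pole(s) → -20 dB/decade.

-20 dB/decade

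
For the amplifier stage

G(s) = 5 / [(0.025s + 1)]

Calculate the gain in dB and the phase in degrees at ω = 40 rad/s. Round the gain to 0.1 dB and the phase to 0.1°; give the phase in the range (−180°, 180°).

11.0 dB, -45.0°

At ω = 40 rad/s:
pole (1 + j40·0.025) = 1 + j1 → |·| ≈ 1.4142, ∠ ≈ 45.00°
|G| = 5 · 1 / (1.4142) ≈ 3.5356
Gain = 20 log₁₀(3.5356) ≈ 10.97 dB
∠G = (0°) − (45.00°) = -45.00°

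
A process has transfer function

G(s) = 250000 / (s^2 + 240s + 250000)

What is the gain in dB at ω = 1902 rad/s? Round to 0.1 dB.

At s = jω = j1902:
quadratic: (j1902)² + 240·j1902 + 250000 = -3367604 + j456480 → |·| ≈ 3.3984e+06, ∠ ≈ 172.28°
|G| = 250000 / 3.3984e+06 ≈ 0.073564
Gain = 20 log₁₀(0.073564) ≈ -22.67 dB

-22.7 dB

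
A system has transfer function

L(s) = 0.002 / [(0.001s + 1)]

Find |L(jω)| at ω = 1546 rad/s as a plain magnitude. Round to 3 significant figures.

At ω = 1546 rad/s:
pole (1 + j1546·0.001) = 1 + j1.546 → |·| ≈ 1.8412, ∠ ≈ 57.10°
|L| = 0.002 · 1 / (1.8412) ≈ 0.0010862

0.00109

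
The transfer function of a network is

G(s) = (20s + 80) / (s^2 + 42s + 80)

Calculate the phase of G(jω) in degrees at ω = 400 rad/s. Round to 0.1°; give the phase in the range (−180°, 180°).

Substitute s = j400:
Numerator: 20(j400) + 80 = 80 + j8000
Denominator: (j400)^2 + 42(j400) + 80 = -159920 + j16800
|N| = √(80² + 8000²) ≈ 8000.4, ∠N ≈ 89.43°
|D| = √(159920² + 16800²) ≈ 1.608e+05, ∠D ≈ 174.00°
∠G = 89.43° − 174.00° = -84.57°

-84.6°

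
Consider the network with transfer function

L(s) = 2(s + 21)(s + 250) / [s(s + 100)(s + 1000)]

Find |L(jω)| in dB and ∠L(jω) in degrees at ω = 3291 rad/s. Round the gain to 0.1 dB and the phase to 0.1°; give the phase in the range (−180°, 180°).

At s = jω = j3291:
zero (s+21): 21 + j3291 → |·| = √(21²+3291²) = √10831122 ≈ 3291.1, ∠ = arctan(3291/21) ≈ 89.63°
zero (s+250): 250 + j3291 → |·| = √(250²+3291²) = √10893181 ≈ 3300.5, ∠ = arctan(3291/250) ≈ 85.66°
pole (s+100): 100 + j3291 → |·| = √(100²+3291²) = √10840681 ≈ 3292.5, ∠ = arctan(3291/100) ≈ 88.26°
pole (s+1000): 1000 + j3291 → |·| = √(1000²+3291²) = √11830681 ≈ 3439.6, ∠ = arctan(3291/1000) ≈ 73.10°
pole at origin: |s| = 3291, ∠ = 90.00° (in denominator)
|L| = 2 · 1.0862e+07 / 3.727e+10 ≈ 0.00058288
Gain = 20 log₁₀(0.00058288) ≈ -64.69 dB
∠L = 175.29° − 251.36° = -76.07°

-64.7 dB, -76.1°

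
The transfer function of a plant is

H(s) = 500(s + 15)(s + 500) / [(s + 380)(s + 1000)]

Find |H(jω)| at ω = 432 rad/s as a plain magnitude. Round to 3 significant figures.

At s = jω = j432:
zero (s+15): 15 + j432 → |·| = √(15²+432²) = √186849 ≈ 432.26, ∠ = arctan(432/15) ≈ 88.01°
zero (s+500): 500 + j432 → |·| = √(500²+432²) = √436624 ≈ 660.78, ∠ = arctan(432/500) ≈ 40.83°
pole (s+380): 380 + j432 → |·| = √(380²+432²) = √331024 ≈ 575.35, ∠ = arctan(432/380) ≈ 48.66°
pole (s+1000): 1000 + j432 → |·| = √(1000²+432²) = √1186624 ≈ 1089.3, ∠ = arctan(432/1000) ≈ 23.36°
|H| = 500 · 2.8563e+05 / 6.2673e+05 ≈ 227.87

228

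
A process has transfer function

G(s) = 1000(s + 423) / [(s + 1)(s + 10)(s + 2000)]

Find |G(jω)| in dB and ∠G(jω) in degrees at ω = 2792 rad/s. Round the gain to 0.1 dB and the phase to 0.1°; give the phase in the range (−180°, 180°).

-79.5 dB, -152.8°

At s = jω = j2792:
zero (s+423): 423 + j2792 → |·| = √(423²+2792²) = √7974193 ≈ 2823.9, ∠ = arctan(2792/423) ≈ 81.38°
pole (s+1): 1 + j2792 → |·| = √(1²+2792²) = √7795265 ≈ 2792, ∠ = arctan(2792/1) ≈ 89.98°
pole (s+10): 10 + j2792 → |·| = √(10²+2792²) = √7795364 ≈ 2792, ∠ = arctan(2792/10) ≈ 89.79°
pole (s+2000): 2000 + j2792 → |·| = √(2000²+2792²) = √11795264 ≈ 3434.4, ∠ = arctan(2792/2000) ≈ 54.38°
|G| = 1000 · 2823.9 / 2.6772e+10 ≈ 0.00010548
Gain = 20 log₁₀(0.00010548) ≈ -79.54 dB
∠G = 81.38° − 234.15° = -152.77°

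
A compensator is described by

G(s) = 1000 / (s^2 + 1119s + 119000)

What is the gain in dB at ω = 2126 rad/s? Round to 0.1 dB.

Substitute s = j2126:
Numerator: 1000 = 1000 + j0
Denominator: (j2126)^2 + 1119(j2126) + 119000 = -4400876 + j2378994
|N| = √(1000² + 0²) ≈ 1000, ∠N ≈ 0.00°
|D| = √(4400876² + 2378994²) ≈ 5.0027e+06, ∠D ≈ 151.61°
|G| = 1000 / 5.0027e+06 ≈ 0.00019989
Gain = 20 log₁₀(0.00019989) ≈ -73.98 dB

-74.0 dB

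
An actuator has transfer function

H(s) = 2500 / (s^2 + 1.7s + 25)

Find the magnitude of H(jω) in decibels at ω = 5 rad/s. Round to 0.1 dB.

At s = jω = j5:
quadratic: (j5)² + 1.7·j5 + 25 = 0 + j8.5 → |·| ≈ 8.5, ∠ ≈ 90.00°
|H| = 2500 / 8.5 ≈ 294.12
Gain = 20 log₁₀(294.12) ≈ 49.37 dB

49.4 dB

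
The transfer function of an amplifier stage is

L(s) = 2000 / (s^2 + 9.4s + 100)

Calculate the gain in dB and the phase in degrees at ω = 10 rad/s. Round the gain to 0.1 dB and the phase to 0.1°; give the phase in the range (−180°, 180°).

26.6 dB, -90.0°

At s = jω = j10:
quadratic: (j10)² + 9.4·j10 + 100 = 0 + j94 → |·| ≈ 94, ∠ ≈ 90.00°
|L| = 2000 / 94 ≈ 21.277
Gain = 20 log₁₀(21.277) ≈ 26.56 dB
∠L = 0.00° − 90.00° = -90.00°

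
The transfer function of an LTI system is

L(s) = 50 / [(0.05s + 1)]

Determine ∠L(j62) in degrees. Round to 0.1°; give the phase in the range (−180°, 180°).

At ω = 62 rad/s:
pole (1 + j62·0.05) = 1 + j3.1 → |·| ≈ 3.2573, ∠ ≈ 72.12°
∠L = (0°) − (72.12°) = -72.12°

-72.1°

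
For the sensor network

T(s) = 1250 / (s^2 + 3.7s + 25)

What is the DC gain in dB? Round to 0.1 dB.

34.0 dB

T(0) = 1250 / 25 = 50
20 log₁₀(50) ≈ 33.98 dB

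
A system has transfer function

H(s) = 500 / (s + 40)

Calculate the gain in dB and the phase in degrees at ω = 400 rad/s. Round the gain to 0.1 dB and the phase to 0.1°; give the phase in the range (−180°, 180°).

At s = jω = j400:
pole (s+40): 40 + j400 → |·| = √(40²+400²) = √161600 ≈ 402, ∠ = arctan(400/40) ≈ 84.29°
|H| = 500 / 402 ≈ 1.2438
Gain = 20 log₁₀(1.2438) ≈ 1.90 dB
∠H = 0.00° − 84.29° = -84.29°

1.9 dB, -84.3°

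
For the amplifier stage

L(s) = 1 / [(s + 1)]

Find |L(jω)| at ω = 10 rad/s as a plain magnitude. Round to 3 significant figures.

At ω = 10 rad/s:
pole (1 + j10·1) = 1 + j10 → |·| ≈ 10.05, ∠ ≈ 84.29°
|L| = 1 · 1 / (10.05) ≈ 0.099502

0.0995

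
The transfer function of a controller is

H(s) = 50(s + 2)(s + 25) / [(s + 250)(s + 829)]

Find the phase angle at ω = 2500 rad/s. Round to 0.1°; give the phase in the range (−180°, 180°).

At s = jω = j2500:
zero (s+2): 2 + j2500 → |·| = √(2²+2500²) = √6250004 ≈ 2500, ∠ = arctan(2500/2) ≈ 89.95°
zero (s+25): 25 + j2500 → |·| = √(25²+2500²) = √6250625 ≈ 2500.1, ∠ = arctan(2500/25) ≈ 89.43°
pole (s+250): 250 + j2500 → |·| = √(250²+2500²) = √6312500 ≈ 2512.5, ∠ = arctan(2500/250) ≈ 84.29°
pole (s+829): 829 + j2500 → |·| = √(829²+2500²) = √6937241 ≈ 2633.9, ∠ = arctan(2500/829) ≈ 71.65°
∠H = 179.38° − 155.94° = 23.44°

23.4°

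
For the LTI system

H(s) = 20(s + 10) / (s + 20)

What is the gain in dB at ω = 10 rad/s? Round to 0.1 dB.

At s = jω = j10:
zero (s+10): 10 + j10 → |·| = √(10²+10²) = √200 ≈ 14.142, ∠ = arctan(10/10) ≈ 45.00°
pole (s+20): 20 + j10 → |·| = √(20²+10²) = √500 ≈ 22.361, ∠ = arctan(10/20) ≈ 26.57°
|H| = 20 · 14.142 / 22.361 ≈ 12.649
Gain = 20 log₁₀(12.649) ≈ 22.04 dB

22.0 dB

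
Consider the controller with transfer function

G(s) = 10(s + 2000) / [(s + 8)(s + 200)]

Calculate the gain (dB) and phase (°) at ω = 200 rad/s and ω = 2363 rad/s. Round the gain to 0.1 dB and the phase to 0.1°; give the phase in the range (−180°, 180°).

At s = jω = j200:
zero (s+2000): 2000 + j200 → |·| = √(2000²+200²) = √4040000 ≈ 2010, ∠ = arctan(200/2000) ≈ 5.71°
pole (s+8): 8 + j200 → |·| = √(8²+200²) = √40064 ≈ 200.16, ∠ = arctan(200/8) ≈ 87.71°
pole (s+200): 200 + j200 → |·| = √(200²+200²) = √80000 ≈ 282.84, ∠ = arctan(200/200) ≈ 45.00°
|G| = 10 · 2010 / 56613 ≈ 0.35504
Gain = 20 log₁₀(0.35504) ≈ -8.99 dB
∠G = 5.71° − 132.71° = -127.00°

At s = jω = j2363:
zero (s+2000): 2000 + j2363 → |·| = √(2000²+2363²) = √9583769 ≈ 3095.8, ∠ = arctan(2363/2000) ≈ 49.76°
pole (s+8): 8 + j2363 → |·| = √(8²+2363²) = √5583833 ≈ 2363, ∠ = arctan(2363/8) ≈ 89.81°
pole (s+200): 200 + j2363 → |·| = √(200²+2363²) = √5623769 ≈ 2371.4, ∠ = arctan(2363/200) ≈ 85.16°
|G| = 10 · 3095.8 / 5.6036e+06 ≈ 0.0055247
Gain = 20 log₁₀(0.0055247) ≈ -45.15 dB
∠G = 49.76° − 174.97° = -125.21°

ω = 200: -9.0 dB, -127.0°; ω = 2363: -45.2 dB, -125.2°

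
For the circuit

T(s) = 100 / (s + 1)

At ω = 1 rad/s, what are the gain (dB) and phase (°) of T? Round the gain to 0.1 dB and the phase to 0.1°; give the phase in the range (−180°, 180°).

37.0 dB, -45.0°

Substitute s = j1:
Numerator: 100 = 100 + j0
Denominator: (j1) + 1 = 1 + j1
|N| = √(100² + 0²) ≈ 100, ∠N ≈ 0.00°
|D| = √(1² + 1²) ≈ 1.4142, ∠D ≈ 45.00°
|T| = 100 / 1.4142 ≈ 70.711
Gain = 20 log₁₀(70.711) ≈ 36.99 dB
∠T = 0.00° − 45.00° = -45.00°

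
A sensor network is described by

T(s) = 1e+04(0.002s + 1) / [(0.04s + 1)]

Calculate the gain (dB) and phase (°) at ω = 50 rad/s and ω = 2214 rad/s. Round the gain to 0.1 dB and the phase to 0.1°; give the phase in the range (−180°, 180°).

ω = 50: 73.1 dB, -57.7°; ω = 2214: 54.2 dB, -12.1°

At ω = 50 rad/s:
zero (1 + j50·0.002) = 1 + j0.1 → |·| ≈ 1.005, ∠ ≈ 5.71°
pole (1 + j50·0.04) = 1 + j2 → |·| ≈ 2.2361, ∠ ≈ 63.43°
|T| = 1e+04 · 1.005 / (2.2361) ≈ 4494.4
Gain = 20 log₁₀(4494.4) ≈ 73.05 dB
∠T = (5.71°) − (63.43°) = -57.72°

At ω = 2214 rad/s:
zero (1 + j2214·0.002) = 1 + j4.428 → |·| ≈ 4.5395, ∠ ≈ 77.27°
pole (1 + j2214·0.04) = 1 + j88.56 → |·| ≈ 88.566, ∠ ≈ 89.35°
|T| = 1e+04 · 4.5395 / (88.566) ≈ 512.56
Gain = 20 log₁₀(512.56) ≈ 54.19 dB
∠T = (77.27°) − (89.35°) = -12.08°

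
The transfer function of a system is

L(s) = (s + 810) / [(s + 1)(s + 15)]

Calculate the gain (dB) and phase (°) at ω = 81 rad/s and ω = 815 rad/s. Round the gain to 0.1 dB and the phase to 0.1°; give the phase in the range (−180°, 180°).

ω = 81: -18.3 dB, -163.1°; ω = 815: -55.2 dB, -133.7°

At s = jω = j81:
zero (s+810): 810 + j81 → |·| = √(810²+81²) = √662661 ≈ 814.04, ∠ = arctan(81/810) ≈ 5.71°
pole (s+1): 1 + j81 → |·| = √(1²+81²) = √6562 ≈ 81.006, ∠ = arctan(81/1) ≈ 89.29°
pole (s+15): 15 + j81 → |·| = √(15²+81²) = √6786 ≈ 82.377, ∠ = arctan(81/15) ≈ 79.51°
|L| = 1 · 814.04 / 6673 ≈ 0.12199
Gain = 20 log₁₀(0.12199) ≈ -18.27 dB
∠L = 5.71° − 168.80° = -163.09°

At s = jω = j815:
zero (s+810): 810 + j815 → |·| = √(810²+815²) = √1320325 ≈ 1149.1, ∠ = arctan(815/810) ≈ 45.18°
pole (s+1): 1 + j815 → |·| = √(1²+815²) = √664226 ≈ 815, ∠ = arctan(815/1) ≈ 89.93°
pole (s+15): 15 + j815 → |·| = √(15²+815²) = √664450 ≈ 815.14, ∠ = arctan(815/15) ≈ 88.95°
|L| = 1 · 1149.1 / 6.6434e+05 ≈ 0.0017297
Gain = 20 log₁₀(0.0017297) ≈ -55.24 dB
∠L = 45.18° − 178.88° = -133.70°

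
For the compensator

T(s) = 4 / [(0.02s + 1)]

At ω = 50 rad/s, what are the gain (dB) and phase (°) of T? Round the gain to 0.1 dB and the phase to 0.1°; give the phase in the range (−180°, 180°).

At ω = 50 rad/s:
pole (1 + j50·0.02) = 1 + j1 → |·| ≈ 1.4142, ∠ ≈ 45.00°
|T| = 4 · 1 / (1.4142) ≈ 2.8285
Gain = 20 log₁₀(2.8285) ≈ 9.03 dB
∠T = (0°) − (45.00°) = -45.00°

9.0 dB, -45.0°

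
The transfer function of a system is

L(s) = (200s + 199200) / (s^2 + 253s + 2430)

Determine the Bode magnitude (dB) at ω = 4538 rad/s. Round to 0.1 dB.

Substitute s = j4538:
Numerator: 200(j4538) + 199200 = 199200 + j907600
Denominator: (j4538)^2 + 253(j4538) + 2430 = -20591014 + j1148114
|N| = √(199200² + 907600²) ≈ 9.292e+05, ∠N ≈ 77.62°
|D| = √(20591014² + 1148114²) ≈ 2.0623e+07, ∠D ≈ 176.81°
|L| = 9.292e+05 / 2.0623e+07 ≈ 0.045056
Gain = 20 log₁₀(0.045056) ≈ -26.92 dB

-26.9 dB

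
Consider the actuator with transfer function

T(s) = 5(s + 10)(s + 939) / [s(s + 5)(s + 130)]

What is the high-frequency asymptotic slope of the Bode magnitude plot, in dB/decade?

Each pole contributes −20 dB/decade at high frequency; each zero contributes +20 dB/decade.
Net: 2 zero(s) − 3 pole(s) → -20 dB/decade.

-20 dB/decade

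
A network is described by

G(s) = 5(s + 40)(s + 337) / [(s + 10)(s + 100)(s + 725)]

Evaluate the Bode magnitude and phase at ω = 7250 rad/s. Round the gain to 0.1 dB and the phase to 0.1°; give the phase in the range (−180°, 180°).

At s = jω = j7250:
zero (s+40): 40 + j7250 → |·| = √(40²+7250²) = √52564100 ≈ 7250.1, ∠ = arctan(7250/40) ≈ 89.68°
zero (s+337): 337 + j7250 → |·| = √(337²+7250²) = √52676069 ≈ 7257.8, ∠ = arctan(7250/337) ≈ 87.34°
pole (s+10): 10 + j7250 → |·| = √(10²+7250²) = √52562600 ≈ 7250, ∠ = arctan(7250/10) ≈ 89.92°
pole (s+100): 100 + j7250 → |·| = √(100²+7250²) = √52572500 ≈ 7250.7, ∠ = arctan(7250/100) ≈ 89.21°
pole (s+725): 725 + j7250 → |·| = √(725²+7250²) = √53088125 ≈ 7286.2, ∠ = arctan(7250/725) ≈ 84.29°
|G| = 5 · 5.262e+07 / 3.8302e+11 ≈ 0.00068691
Gain = 20 log₁₀(0.00068691) ≈ -63.26 dB
∠G = 177.02° − 263.42° = -86.40°

-63.3 dB, -86.4°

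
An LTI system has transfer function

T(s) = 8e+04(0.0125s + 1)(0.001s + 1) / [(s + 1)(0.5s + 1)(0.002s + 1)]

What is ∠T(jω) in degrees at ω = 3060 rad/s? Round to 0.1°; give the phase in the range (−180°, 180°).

-100.3°

At ω = 3060 rad/s:
zero (1 + j3060·0.0125) = 1 + j38.25 → |·| ≈ 38.263, ∠ ≈ 88.50°
zero (1 + j3060·0.001) = 1 + j3.06 → |·| ≈ 3.2193, ∠ ≈ 71.90°
pole (1 + j3060·1) = 1 + j3060 → |·| ≈ 3060, ∠ ≈ 89.98°
pole (1 + j3060·0.5) = 1 + j1530 → |·| ≈ 1530, ∠ ≈ 89.96°
pole (1 + j3060·0.002) = 1 + j6.12 → |·| ≈ 6.2012, ∠ ≈ 80.72°
∠T = (88.50° + 71.90°) − (89.98° + 89.96° + 80.72°) = -100.26°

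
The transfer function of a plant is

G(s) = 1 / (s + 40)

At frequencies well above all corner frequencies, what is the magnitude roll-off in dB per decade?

Each pole contributes −20 dB/decade at high frequency; each zero contributes +20 dB/decade.
Net: 0 zero(s) − 1 pole(s) → -20 dB/decade.

-20 dB/decade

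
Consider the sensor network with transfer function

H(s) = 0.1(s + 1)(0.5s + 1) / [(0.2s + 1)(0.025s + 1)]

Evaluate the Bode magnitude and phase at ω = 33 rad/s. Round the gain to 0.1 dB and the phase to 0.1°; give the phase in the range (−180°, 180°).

At ω = 33 rad/s:
zero (1 + j33·1) = 1 + j33 → |·| ≈ 33.015, ∠ ≈ 88.26°
zero (1 + j33·0.5) = 1 + j16.5 → |·| ≈ 16.53, ∠ ≈ 86.53°
pole (1 + j33·0.2) = 1 + j6.6 → |·| ≈ 6.6753, ∠ ≈ 81.38°
pole (1 + j33·0.025) = 1 + j0.825 → |·| ≈ 1.2964, ∠ ≈ 39.52°
|H| = 0.1 · 33.015 · 16.53 / (6.6753 · 1.2964) ≈ 6.3063
Gain = 20 log₁₀(6.3063) ≈ 16.00 dB
∠H = (88.26° + 86.53°) − (81.38° + 39.52°) = 53.89°

16.0 dB, 53.9°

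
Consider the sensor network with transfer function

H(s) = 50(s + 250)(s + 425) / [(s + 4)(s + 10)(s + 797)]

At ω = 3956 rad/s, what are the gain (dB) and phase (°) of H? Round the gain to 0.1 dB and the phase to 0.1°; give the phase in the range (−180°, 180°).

At s = jω = j3956:
zero (s+250): 250 + j3956 → |·| = √(250²+3956²) = √15712436 ≈ 3963.9, ∠ = arctan(3956/250) ≈ 86.38°
zero (s+425): 425 + j3956 → |·| = √(425²+3956²) = √15830561 ≈ 3978.8, ∠ = arctan(3956/425) ≈ 83.87°
pole (s+4): 4 + j3956 → |·| = √(4²+3956²) = √15649952 ≈ 3956, ∠ = arctan(3956/4) ≈ 89.94°
pole (s+10): 10 + j3956 → |·| = √(10²+3956²) = √15650036 ≈ 3956, ∠ = arctan(3956/10) ≈ 89.86°
pole (s+797): 797 + j3956 → |·| = √(797²+3956²) = √16285145 ≈ 4035.5, ∠ = arctan(3956/797) ≈ 78.61°
|H| = 50 · 1.5772e+07 / 6.3155e+10 ≈ 0.012487
Gain = 20 log₁₀(0.012487) ≈ -38.07 dB
∠H = 170.25° − 258.41° = -88.16°

-38.1 dB, -88.2°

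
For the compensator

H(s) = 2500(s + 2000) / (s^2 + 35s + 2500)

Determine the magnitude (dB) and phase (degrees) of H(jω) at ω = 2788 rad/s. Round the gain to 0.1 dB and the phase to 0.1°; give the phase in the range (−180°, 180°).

At s = jω = j2788:
zero (s+2000): 2000 + j2788 → |·| = √(2000²+2788²) = √11772944 ≈ 3431.2, ∠ = arctan(2788/2000) ≈ 54.35°
quadratic: (j2788)² + 35·j2788 + 2500 = -7770444 + j97580 → |·| ≈ 7.7711e+06, ∠ ≈ 179.28°
|H| = 2500 · 3431.2 / 7.7711e+06 ≈ 1.1038
Gain = 20 log₁₀(1.1038) ≈ 0.86 dB
∠H = 54.35° − 179.28° = -124.93°

0.9 dB, -124.9°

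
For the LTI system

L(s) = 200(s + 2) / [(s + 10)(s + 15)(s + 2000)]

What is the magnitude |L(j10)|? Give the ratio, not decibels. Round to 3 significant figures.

0.00400

At s = jω = j10:
zero (s+2): 2 + j10 → |·| = √(2²+10²) = √104 ≈ 10.198, ∠ = arctan(10/2) ≈ 78.69°
pole (s+10): 10 + j10 → |·| = √(10²+10²) = √200 ≈ 14.142, ∠ = arctan(10/10) ≈ 45.00°
pole (s+15): 15 + j10 → |·| = √(15²+10²) = √325 ≈ 18.028, ∠ = arctan(10/15) ≈ 33.69°
pole (s+2000): 2000 + j10 → |·| = √(2000²+10²) = √4000100 ≈ 2000, ∠ = arctan(10/2000) ≈ 0.29°
|L| = 200 · 10.198 / 5.099e+05 ≈ 0.004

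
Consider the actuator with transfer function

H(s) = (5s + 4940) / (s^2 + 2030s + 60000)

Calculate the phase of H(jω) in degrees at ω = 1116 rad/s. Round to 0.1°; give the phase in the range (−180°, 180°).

Substitute s = j1116:
Numerator: 5(j1116) + 4940 = 4940 + j5580
Denominator: (j1116)^2 + 2030(j1116) + 60000 = -1185456 + j2265480
|N| = √(4940² + 5580²) ≈ 7452.5, ∠N ≈ 48.48°
|D| = √(1185456² + 2265480²) ≈ 2.5569e+06, ∠D ≈ 117.62°
∠H = 48.48° − 117.62° = -69.14°

-69.1°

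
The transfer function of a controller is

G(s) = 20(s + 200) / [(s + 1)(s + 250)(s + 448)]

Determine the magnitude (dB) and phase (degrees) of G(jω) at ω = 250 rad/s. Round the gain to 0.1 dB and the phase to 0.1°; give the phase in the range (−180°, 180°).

At s = jω = j250:
zero (s+200): 200 + j250 → |·| = √(200²+250²) = √102500 ≈ 320.16, ∠ = arctan(250/200) ≈ 51.34°
pole (s+1): 1 + j250 → |·| = √(1²+250²) = √62501 ≈ 250, ∠ = arctan(250/1) ≈ 89.77°
pole (s+250): 250 + j250 → |·| = √(250²+250²) = √125000 ≈ 353.55, ∠ = arctan(250/250) ≈ 45.00°
pole (s+448): 448 + j250 → |·| = √(448²+250²) = √263204 ≈ 513.03, ∠ = arctan(250/448) ≈ 29.16°
|G| = 20 · 320.16 / 4.5345e+07 ≈ 0.00014121
Gain = 20 log₁₀(0.00014121) ≈ -77.00 dB
∠G = 51.34° − 163.93° = -112.59°

-77.0 dB, -112.6°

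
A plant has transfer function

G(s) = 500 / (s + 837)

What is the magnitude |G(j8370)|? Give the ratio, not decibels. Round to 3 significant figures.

Substitute s = j8370:
Numerator: 500 = 500 + j0
Denominator: (j8370) + 837 = 837 + j8370
|N| = √(500² + 0²) ≈ 500, ∠N ≈ 0.00°
|D| = √(837² + 8370²) ≈ 8411.7, ∠D ≈ 84.29°
|G| = 500 / 8411.7 ≈ 0.059441

0.0594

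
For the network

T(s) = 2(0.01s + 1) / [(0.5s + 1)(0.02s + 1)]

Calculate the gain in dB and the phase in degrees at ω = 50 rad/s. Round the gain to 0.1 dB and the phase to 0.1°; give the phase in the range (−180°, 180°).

At ω = 50 rad/s:
zero (1 + j50·0.01) = 1 + j0.5 → |·| ≈ 1.118, ∠ ≈ 26.57°
pole (1 + j50·0.5) = 1 + j25 → |·| ≈ 25.02, ∠ ≈ 87.71°
pole (1 + j50·0.02) = 1 + j1 → |·| ≈ 1.4142, ∠ ≈ 45.00°
|T| = 2 · 1.118 / (25.02 · 1.4142) ≈ 0.063194
Gain = 20 log₁₀(0.063194) ≈ -23.99 dB
∠T = (26.57°) − (87.71° + 45.00°) = -106.14°

-24.0 dB, -106.1°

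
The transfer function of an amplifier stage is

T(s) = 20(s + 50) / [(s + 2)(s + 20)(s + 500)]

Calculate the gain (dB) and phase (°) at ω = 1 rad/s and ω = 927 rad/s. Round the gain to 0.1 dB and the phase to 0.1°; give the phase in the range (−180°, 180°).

ω = 1: -27.0 dB, -28.4°; ω = 927: -93.8 dB, -153.4°

At s = jω = j1:
zero (s+50): 50 + j1 → |·| = √(50²+1²) = √2501 ≈ 50.01, ∠ = arctan(1/50) ≈ 1.15°
pole (s+2): 2 + j1 → |·| = √(2²+1²) = √5 ≈ 2.2361, ∠ = arctan(1/2) ≈ 26.57°
pole (s+20): 20 + j1 → |·| = √(20²+1²) = √401 ≈ 20.025, ∠ = arctan(1/20) ≈ 2.86°
pole (s+500): 500 + j1 → |·| = √(500²+1²) = √250001 ≈ 500, ∠ = arctan(1/500) ≈ 0.11°
|T| = 20 · 50.01 / 22389 ≈ 0.044674
Gain = 20 log₁₀(0.044674) ≈ -27.00 dB
∠T = 1.15° − 29.54° = -28.39°

At s = jω = j927:
zero (s+50): 50 + j927 → |·| = √(50²+927²) = √861829 ≈ 928.35, ∠ = arctan(927/50) ≈ 86.91°
pole (s+2): 2 + j927 → |·| = √(2²+927²) = √859333 ≈ 927, ∠ = arctan(927/2) ≈ 89.88°
pole (s+20): 20 + j927 → |·| = √(20²+927²) = √859729 ≈ 927.22, ∠ = arctan(927/20) ≈ 88.76°
pole (s+500): 500 + j927 → |·| = √(500²+927²) = √1109329 ≈ 1053.2, ∠ = arctan(927/500) ≈ 61.66°
|T| = 20 · 928.35 / 9.0526e+08 ≈ 2.051e-05
Gain = 20 log₁₀(2.051e-05) ≈ -93.76 dB
∠T = 86.91° − 240.30° = -153.39°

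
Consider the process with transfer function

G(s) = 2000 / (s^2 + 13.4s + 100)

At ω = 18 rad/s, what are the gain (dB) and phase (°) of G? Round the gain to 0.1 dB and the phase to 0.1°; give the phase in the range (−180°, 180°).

15.7 dB, -132.9°

At s = jω = j18:
quadratic: (j18)² + 13.4·j18 + 100 = -224 + j241.2 → |·| ≈ 329.17, ∠ ≈ 132.88°
|G| = 2000 / 329.17 ≈ 6.0759
Gain = 20 log₁₀(6.0759) ≈ 15.67 dB
∠G = 0.00° − 132.88° = -132.88°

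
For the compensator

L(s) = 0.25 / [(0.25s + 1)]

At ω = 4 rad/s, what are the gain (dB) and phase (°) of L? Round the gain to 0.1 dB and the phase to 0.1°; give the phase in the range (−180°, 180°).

-15.1 dB, -45.0°

At ω = 4 rad/s:
pole (1 + j4·0.25) = 1 + j1 → |·| ≈ 1.4142, ∠ ≈ 45.00°
|L| = 0.25 · 1 / (1.4142) ≈ 0.17678
Gain = 20 log₁₀(0.17678) ≈ -15.05 dB
∠L = (0°) − (45.00°) = -45.00°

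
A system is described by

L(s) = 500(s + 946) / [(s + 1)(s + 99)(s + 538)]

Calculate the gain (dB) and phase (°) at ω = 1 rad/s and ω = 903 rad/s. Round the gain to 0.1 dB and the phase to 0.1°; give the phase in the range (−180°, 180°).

At s = jω = j1:
zero (s+946): 946 + j1 → |·| = √(946²+1²) = √894917 ≈ 946, ∠ = arctan(1/946) ≈ 0.06°
pole (s+1): 1 + j1 → |·| = √(1²+1²) = √2 ≈ 1.4142, ∠ = arctan(1/1) ≈ 45.00°
pole (s+99): 99 + j1 → |·| = √(99²+1²) = √9802 ≈ 99.005, ∠ = arctan(1/99) ≈ 0.58°
pole (s+538): 538 + j1 → |·| = √(538²+1²) = √289445 ≈ 538, ∠ = arctan(1/538) ≈ 0.11°
|L| = 500 · 946 / 75327 ≈ 6.2793
Gain = 20 log₁₀(6.2793) ≈ 15.96 dB
∠L = 0.06° − 45.69° = -45.63°

At s = jω = j903:
zero (s+946): 946 + j903 → |·| = √(946²+903²) = √1710325 ≈ 1307.8, ∠ = arctan(903/946) ≈ 43.67°
pole (s+1): 1 + j903 → |·| = √(1²+903²) = √815410 ≈ 903, ∠ = arctan(903/1) ≈ 89.94°
pole (s+99): 99 + j903 → |·| = √(99²+903²) = √825210 ≈ 908.41, ∠ = arctan(903/99) ≈ 83.74°
pole (s+538): 538 + j903 → |·| = √(538²+903²) = √1104853 ≈ 1051.1, ∠ = arctan(903/538) ≈ 59.21°
|L| = 500 · 1307.8 / 8.6221e+08 ≈ 0.0007584
Gain = 20 log₁₀(0.0007584) ≈ -62.40 dB
∠L = 43.67° − 232.89° = -189.22° ≡ 170.78° (principal value)

ω = 1: 16.0 dB, -45.6°; ω = 903: -62.4 dB, 170.8°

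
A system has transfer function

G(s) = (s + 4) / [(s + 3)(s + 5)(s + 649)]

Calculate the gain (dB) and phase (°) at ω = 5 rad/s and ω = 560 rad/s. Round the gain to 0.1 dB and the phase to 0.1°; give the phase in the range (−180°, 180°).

ω = 5: -72.4 dB, -53.1°; ω = 560: -113.6 dB, -130.4°

At s = jω = j5:
zero (s+4): 4 + j5 → |·| = √(4²+5²) = √41 ≈ 6.4031, ∠ = arctan(5/4) ≈ 51.34°
pole (s+3): 3 + j5 → |·| = √(3²+5²) = √34 ≈ 5.831, ∠ = arctan(5/3) ≈ 59.04°
pole (s+5): 5 + j5 → |·| = √(5²+5²) = √50 ≈ 7.0711, ∠ = arctan(5/5) ≈ 45.00°
pole (s+649): 649 + j5 → |·| = √(649²+5²) = √421226 ≈ 649.02, ∠ = arctan(5/649) ≈ 0.44°
|G| = 1 · 6.4031 / 26760 ≈ 0.00023928
Gain = 20 log₁₀(0.00023928) ≈ -72.42 dB
∠G = 51.34° − 104.48° = -53.14°

At s = jω = j560:
zero (s+4): 4 + j560 → |·| = √(4²+560²) = √313616 ≈ 560.01, ∠ = arctan(560/4) ≈ 89.59°
pole (s+3): 3 + j560 → |·| = √(3²+560²) = √313609 ≈ 560.01, ∠ = arctan(560/3) ≈ 89.69°
pole (s+5): 5 + j560 → |·| = √(5²+560²) = √313625 ≈ 560.02, ∠ = arctan(560/5) ≈ 89.49°
pole (s+649): 649 + j560 → |·| = √(649²+560²) = √734801 ≈ 857.21, ∠ = arctan(560/649) ≈ 40.79°
|G| = 1 · 560.01 / 2.6884e+08 ≈ 2.0831e-06
Gain = 20 log₁₀(2.0831e-06) ≈ -113.63 dB
∠G = 89.59° − 219.97° = -130.38°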